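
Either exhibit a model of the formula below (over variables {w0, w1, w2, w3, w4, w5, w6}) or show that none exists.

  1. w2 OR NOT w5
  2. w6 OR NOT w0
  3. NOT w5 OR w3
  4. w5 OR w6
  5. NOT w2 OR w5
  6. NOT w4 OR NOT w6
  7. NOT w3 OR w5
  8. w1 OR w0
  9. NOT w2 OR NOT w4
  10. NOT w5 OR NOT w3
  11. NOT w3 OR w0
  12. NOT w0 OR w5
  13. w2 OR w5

Suppose w2 = true.
The clause (w5) is unit, so w5 = true.
The clause (w3) is unit, so w3 = true.
That conflicts with the unit clause (NOT w3).
That branch fails; take w2 = false instead.
The clause (NOT w5) is unit, so w5 = false.
That conflicts with the unit clause (w5).
Either choice for w2 ends in contradiction.

UNSATISFIABLE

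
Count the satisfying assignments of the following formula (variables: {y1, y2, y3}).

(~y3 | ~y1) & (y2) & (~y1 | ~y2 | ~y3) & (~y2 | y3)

There are 2^3 = 8 truth assignments over (y1, y2, y3).
Check each against the 4 clauses (columns in the order y1, y2, y3):
  F F F  ✗ fails (y2)
  F F T  ✗ fails (y2)
  F T F  ✗ fails (~y2 | y3)
  F T T  ✓ satisfies all
  T F F  ✗ fails (y2)
  T F T  ✗ fails (~y3 | ~y1)
  T T F  ✗ fails (~y2 | y3)
  T T T  ✗ fails (~y3 | ~y1)
1 of the 8 rows is a model.

1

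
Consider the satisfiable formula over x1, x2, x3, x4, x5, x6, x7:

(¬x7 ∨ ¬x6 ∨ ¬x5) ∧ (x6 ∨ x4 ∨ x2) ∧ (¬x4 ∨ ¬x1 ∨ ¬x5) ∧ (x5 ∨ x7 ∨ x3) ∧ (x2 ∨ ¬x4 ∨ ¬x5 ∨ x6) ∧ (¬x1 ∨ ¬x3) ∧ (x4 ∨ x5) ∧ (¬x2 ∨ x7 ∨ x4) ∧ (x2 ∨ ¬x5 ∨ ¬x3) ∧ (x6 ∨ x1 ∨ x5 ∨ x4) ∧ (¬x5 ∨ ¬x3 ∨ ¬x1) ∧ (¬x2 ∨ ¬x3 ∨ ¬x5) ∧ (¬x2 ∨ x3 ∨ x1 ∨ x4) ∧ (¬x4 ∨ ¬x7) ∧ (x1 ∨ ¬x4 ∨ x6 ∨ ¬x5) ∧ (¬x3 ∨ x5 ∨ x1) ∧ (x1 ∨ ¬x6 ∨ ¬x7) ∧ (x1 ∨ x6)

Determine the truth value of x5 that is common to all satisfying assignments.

True

Suppose x5 = False.
(x4) alone gives x4 = True.
(¬x7) alone gives x7 = False.
(x3) alone gives x3 = True.
(¬x1) alone gives x1 = False.
But (x1) is also a unit clause — contradiction.
So every satisfying assignment has x5 = True.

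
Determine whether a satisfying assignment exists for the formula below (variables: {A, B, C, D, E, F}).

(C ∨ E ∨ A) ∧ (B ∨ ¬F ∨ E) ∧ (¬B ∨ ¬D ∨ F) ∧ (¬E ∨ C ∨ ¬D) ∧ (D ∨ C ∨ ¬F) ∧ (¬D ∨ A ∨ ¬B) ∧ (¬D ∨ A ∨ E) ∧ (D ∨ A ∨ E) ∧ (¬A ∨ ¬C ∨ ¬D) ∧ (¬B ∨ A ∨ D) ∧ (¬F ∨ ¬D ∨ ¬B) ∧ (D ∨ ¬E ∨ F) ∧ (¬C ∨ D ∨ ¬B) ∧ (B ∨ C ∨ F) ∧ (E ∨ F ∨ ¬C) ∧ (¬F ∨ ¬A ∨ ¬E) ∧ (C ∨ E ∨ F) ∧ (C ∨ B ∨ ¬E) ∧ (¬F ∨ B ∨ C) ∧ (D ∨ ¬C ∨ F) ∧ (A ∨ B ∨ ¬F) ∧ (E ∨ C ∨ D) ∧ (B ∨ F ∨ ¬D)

Branch on C: set C = True.
Branch on A: set A = False.
Branch on D: set D = False.
From the singleton clause (E), E = True.
From the singleton clause (¬B), B = False.
From the singleton clause (F), F = True.
But (¬F) is also a unit clause — contradiction.
So D must be the other value — set D = True.
From the singleton clause (¬B), B = False.
From the singleton clause (E), E = True.
From the singleton clause (¬F), F = False.
But (F) is also a unit clause — contradiction.
Neither D = True nor D = False works.
So A must be the other value — set A = True.
From the singleton clause (¬D), D = False.
From the singleton clause (¬B), B = False.
From the singleton clause (F), F = True.
From the singleton clause (E), E = True.
But (¬E) is also a unit clause — contradiction.
Neither A = True nor A = False works.
So C must be the other value — set C = False.
Branch on E: set E = True.
From the singleton clause (¬D), D = False.
From the singleton clause (¬F), F = False.
But (F) is also a unit clause — contradiction.
So E must be the other value — set E = False.
From the singleton clause (A), A = True.
From the singleton clause (F), F = True.
From the singleton clause (B), B = True.
From the singleton clause (D), D = True.
But (¬D) is also a unit clause — contradiction.
Neither E = True nor E = False works.
Neither C = True nor C = False works.
No assignment satisfies every clause.

Unsatisfiable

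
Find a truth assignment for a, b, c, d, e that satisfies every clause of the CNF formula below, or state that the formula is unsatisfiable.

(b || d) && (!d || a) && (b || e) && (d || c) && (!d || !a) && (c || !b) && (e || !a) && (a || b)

a ↦ false, b ↦ true, c ↦ true, d ↦ false, e ↦ true

Try b = true.
The clause (c) is unit, so c = true.
Try d = false.
Try e = true.
All clauses hold; a can take either value.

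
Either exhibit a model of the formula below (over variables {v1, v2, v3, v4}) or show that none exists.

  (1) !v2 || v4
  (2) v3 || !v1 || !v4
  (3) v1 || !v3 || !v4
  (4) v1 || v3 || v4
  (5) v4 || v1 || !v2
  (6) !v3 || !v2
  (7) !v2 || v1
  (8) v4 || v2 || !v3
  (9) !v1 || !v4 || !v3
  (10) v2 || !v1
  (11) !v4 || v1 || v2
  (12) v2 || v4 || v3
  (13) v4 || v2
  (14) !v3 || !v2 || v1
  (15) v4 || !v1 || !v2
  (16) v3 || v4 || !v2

UNSATISFIABLE

Branch on v2: set v2 = false.
(!v1) alone gives v1 = false.
(!v4) alone gives v4 = false.
That conflicts with the unit clause (v4).
That branch fails; take v2 = true instead.
(v4) alone gives v4 = true.
(!v3) alone gives v3 = false.
(!v1) alone gives v1 = false.
That conflicts with the unit clause (v1).
Both values of v2 lead to a conflict.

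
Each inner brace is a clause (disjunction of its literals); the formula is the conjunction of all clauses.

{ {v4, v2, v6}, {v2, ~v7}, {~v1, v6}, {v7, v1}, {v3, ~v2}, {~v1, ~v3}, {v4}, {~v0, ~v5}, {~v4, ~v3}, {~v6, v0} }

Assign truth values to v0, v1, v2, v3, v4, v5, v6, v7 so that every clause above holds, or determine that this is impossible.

Unit clause (v4) forces v4 = 1.
Unit clause (~v3) forces v3 = 0.
Unit clause (~v2) forces v2 = 0.
Unit clause (~v7) forces v7 = 0.
Unit clause (v1) forces v1 = 1.
Unit clause (v6) forces v6 = 1.
Unit clause (v0) forces v0 = 1.
Unit clause (~v5) forces v5 = 0.
This assignment satisfies each clause.

v0: 1, v1: 1, v2: 0, v3: 0, v4: 1, v5: 0, v6: 1, v7: 0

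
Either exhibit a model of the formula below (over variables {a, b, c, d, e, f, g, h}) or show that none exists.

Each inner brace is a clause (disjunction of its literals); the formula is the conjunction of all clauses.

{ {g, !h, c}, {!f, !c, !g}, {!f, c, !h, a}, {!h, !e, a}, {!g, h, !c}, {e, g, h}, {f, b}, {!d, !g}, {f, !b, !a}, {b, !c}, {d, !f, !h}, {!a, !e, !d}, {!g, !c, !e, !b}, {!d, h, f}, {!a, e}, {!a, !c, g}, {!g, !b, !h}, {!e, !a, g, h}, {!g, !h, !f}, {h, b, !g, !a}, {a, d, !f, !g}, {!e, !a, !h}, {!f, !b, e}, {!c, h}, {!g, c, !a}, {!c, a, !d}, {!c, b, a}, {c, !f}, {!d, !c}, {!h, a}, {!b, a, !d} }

Suppose f = false.
(b) alone gives b = true.
(!a) alone gives a = false.
(!h) alone gives h = false.
(!d) alone gives d = false.
(!c) alone gives c = false.
Suppose e = true.
No clause remains; g is free.

a: false, b: true, c: false, d: false, e: true, f: false, g: true, h: false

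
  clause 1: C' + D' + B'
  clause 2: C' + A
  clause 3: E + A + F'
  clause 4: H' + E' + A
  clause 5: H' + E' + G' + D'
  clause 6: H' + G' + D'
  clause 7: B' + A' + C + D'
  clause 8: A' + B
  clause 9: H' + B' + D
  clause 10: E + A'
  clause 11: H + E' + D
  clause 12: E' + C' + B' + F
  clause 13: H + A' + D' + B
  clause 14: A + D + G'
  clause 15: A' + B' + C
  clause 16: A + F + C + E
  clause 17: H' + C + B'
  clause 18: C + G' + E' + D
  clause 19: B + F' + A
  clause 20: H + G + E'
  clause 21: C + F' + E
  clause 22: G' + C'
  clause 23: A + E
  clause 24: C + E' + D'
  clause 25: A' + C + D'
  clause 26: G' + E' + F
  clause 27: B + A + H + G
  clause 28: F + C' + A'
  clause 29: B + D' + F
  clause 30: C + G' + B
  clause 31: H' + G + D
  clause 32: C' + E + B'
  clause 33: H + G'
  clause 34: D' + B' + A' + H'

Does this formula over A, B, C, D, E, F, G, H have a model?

No, unsatisfiable

Branch on C: set C = 0.
Branch on A: set A = 0.
(E) alone gives E = 1.
(H') alone gives H = 0.
(D) alone gives D = 1.
But (D') is also a unit clause — contradiction.
That branch fails; take A = 1 instead.
(B) alone gives B = 1.
But (B') is also a unit clause — contradiction.
Neither A = 1 nor A = 0 works.
That branch fails; take C = 1 instead.
(A) alone gives A = 1.
(B) alone gives B = 1.
(D') alone gives D = 0.
(H') alone gives H = 0.
(E) alone gives E = 1.
But (E') is also a unit clause — contradiction.
Neither C = 1 nor C = 0 works.
No assignment satisfies every clause.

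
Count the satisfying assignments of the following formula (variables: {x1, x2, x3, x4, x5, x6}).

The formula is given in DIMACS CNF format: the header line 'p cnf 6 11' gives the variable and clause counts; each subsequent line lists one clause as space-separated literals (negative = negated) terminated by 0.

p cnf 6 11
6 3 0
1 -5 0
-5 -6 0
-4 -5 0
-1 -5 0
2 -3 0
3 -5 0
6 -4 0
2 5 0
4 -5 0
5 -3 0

There are 2^6 = 64 truth assignments over (x1, x2, x3, x4, x5, x6).
Split on x5. With x5 = True, the clauses containing x5 are satisfied and ¬x5 drops from the rest; 0 of the 2^5 = 32 assignments to the other variables satisfy what remains.
With x5 = False, by the same count on the reduced clause set, 4 assignments work.
(One model: x1=F, x2=T, x3=F, x4=F, x5=F, x6=T.)
Total: 0 + 4 = 4.

4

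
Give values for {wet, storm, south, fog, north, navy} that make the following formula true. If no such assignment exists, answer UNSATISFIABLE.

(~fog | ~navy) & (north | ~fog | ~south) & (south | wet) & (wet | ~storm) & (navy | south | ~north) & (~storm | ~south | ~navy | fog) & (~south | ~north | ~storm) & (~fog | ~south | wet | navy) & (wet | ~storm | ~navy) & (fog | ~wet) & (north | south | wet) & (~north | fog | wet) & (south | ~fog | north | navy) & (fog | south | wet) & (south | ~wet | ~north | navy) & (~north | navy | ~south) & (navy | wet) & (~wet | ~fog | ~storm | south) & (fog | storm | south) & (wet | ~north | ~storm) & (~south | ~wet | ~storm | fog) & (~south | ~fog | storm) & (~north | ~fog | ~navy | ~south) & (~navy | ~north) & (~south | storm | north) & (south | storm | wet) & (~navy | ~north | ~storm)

UNSATISFIABLE

Try fog = 0.
Unit clause (~wet) forces wet = 0.
Unit clause (south) forces south = 1.
Unit clause (~storm) forces storm = 0.
Unit clause (~north) forces north = 0.
Now (north) is unsatisfied and unit — conflict.
That branch fails; take fog = 1 instead.
Unit clause (~navy) forces navy = 0.
Unit clause (wet) forces wet = 1.
Try north = 1.
Unit clause (south) forces south = 1.
Now (~south) is unsatisfied and unit — conflict.
That branch fails; take north = 0 instead.
Unit clause (~south) forces south = 0.
Now (south) is unsatisfied and unit — conflict.
Either choice for north ends in contradiction.
Either choice for fog ends in contradiction.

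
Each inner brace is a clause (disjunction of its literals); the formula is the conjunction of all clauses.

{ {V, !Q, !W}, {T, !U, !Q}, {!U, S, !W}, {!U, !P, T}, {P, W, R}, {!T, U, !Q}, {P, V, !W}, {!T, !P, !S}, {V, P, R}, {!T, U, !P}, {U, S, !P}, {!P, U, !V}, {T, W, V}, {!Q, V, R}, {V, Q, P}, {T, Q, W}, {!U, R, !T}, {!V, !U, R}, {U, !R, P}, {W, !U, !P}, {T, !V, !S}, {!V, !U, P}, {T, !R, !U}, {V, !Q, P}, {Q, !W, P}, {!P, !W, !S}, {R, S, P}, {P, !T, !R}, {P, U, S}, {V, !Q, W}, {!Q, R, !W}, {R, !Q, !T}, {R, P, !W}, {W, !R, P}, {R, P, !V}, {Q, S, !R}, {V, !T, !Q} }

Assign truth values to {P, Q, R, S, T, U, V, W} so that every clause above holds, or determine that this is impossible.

Try V = true.
Try P = false.
(!U) alone gives U = false.
(!R) alone gives R = false.
That conflicts with the unit clause (R).
Undo P and try P = true.
(U) alone gives U = true.
(T) alone gives T = true.
(!S) alone gives S = false.
(!W) alone gives W = false.
That conflicts with the unit clause (W).
Either choice for P ends in contradiction.
Undo V and try V = false.
Try Q = false.
(P) alone gives P = true.
Try U = false.
(!T) alone gives T = false.
(S) alone gives S = true.
(W) alone gives W = true.
That conflicts with the unit clause (!W).
Undo U and try U = true.
(T) alone gives T = true.
(!S) alone gives S = false.
(!W) alone gives W = false.
That conflicts with the unit clause (W).
Either choice for U ends in contradiction.
Undo Q and try Q = true.
(!W) alone gives W = false.
That conflicts with the unit clause (W).
Either choice for Q ends in contradiction.
Either choice for V ends in contradiction.

UNSATISFIABLE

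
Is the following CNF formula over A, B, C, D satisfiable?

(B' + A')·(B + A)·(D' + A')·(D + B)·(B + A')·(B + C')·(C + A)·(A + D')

Case B = 1:
Unit clause (A') forces A = 0.
Unit clause (C) forces C = 1.
Unit clause (D') forces D = 0.
All clauses are satisfied.
A satisfying assignment: A: 0; B: 1; C: 1; D: 0.

Yes, satisfiable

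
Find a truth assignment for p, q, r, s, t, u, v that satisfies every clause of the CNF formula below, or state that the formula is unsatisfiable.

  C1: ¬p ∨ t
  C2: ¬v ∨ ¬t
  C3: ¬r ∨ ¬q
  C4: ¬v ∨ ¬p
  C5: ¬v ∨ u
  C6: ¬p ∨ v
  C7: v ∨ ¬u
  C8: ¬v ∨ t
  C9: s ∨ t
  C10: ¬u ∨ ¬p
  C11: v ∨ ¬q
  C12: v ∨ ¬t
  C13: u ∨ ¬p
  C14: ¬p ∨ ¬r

p: False,  q: False,  r: False,  s: True,  t: False,  u: False,  v: False

Branch on p: set p = False.
Branch on v: set v = False.
(¬u) alone gives u = False.
(¬q) alone gives q = False.
(¬t) alone gives t = False.
(s) alone gives s = True.
Every clause is now satisfied; r is unconstrained.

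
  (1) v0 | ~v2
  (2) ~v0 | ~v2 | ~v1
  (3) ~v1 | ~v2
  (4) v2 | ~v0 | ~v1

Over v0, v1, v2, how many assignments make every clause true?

There are 2^3 = 8 truth assignments over (v0, v1, v2).
Split on v2. With v2 = 1, the clauses containing v2 are satisfied and ~v2 drops from the rest; 1 of the 2^2 = 4 assignments to the other variables satisfy what remains.
With v2 = 0, by the same count on the reduced clause set, 3 assignments work.
Total: 1 + 3 = 4.

4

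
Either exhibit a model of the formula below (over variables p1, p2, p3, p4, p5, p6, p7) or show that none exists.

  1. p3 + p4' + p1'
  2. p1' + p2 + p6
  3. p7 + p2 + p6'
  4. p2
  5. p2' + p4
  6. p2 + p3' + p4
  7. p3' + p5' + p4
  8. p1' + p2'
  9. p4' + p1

Unit clause (p2) forces p2 = 1.
Unit clause (p4) forces p4 = 1.
Unit clause (p1') forces p1 = 0.
That conflicts with the unit clause (p1).

UNSATISFIABLE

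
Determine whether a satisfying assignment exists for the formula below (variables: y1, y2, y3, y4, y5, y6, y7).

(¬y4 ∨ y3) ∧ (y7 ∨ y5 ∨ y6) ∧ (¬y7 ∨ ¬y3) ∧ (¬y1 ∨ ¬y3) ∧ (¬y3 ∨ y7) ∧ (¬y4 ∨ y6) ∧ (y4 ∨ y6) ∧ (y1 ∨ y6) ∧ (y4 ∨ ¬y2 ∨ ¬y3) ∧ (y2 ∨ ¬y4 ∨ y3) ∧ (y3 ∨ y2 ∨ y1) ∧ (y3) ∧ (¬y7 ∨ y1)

(y3) alone gives y3 = True.
(¬y7) alone gives y7 = False.
Now (y7) is unsatisfied and unit — conflict.
No assignment satisfies every clause.

Unsatisfiable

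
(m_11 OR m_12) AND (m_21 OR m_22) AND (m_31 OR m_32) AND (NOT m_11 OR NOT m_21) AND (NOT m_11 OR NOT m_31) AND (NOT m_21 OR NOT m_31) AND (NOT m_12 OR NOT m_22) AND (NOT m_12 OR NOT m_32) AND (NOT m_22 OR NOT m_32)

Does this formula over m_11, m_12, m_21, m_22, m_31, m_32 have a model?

Unsatisfiable

Suppose m_11 = true.
Unit clause (NOT m_21) forces m_21 = false.
Unit clause (m_22) forces m_22 = true.
Unit clause (NOT m_31) forces m_31 = false.
Unit clause (m_32) forces m_32 = true.
But (NOT m_32) is also a unit clause — contradiction.
That branch fails; take m_11 = false instead.
Unit clause (m_12) forces m_12 = true.
Unit clause (NOT m_22) forces m_22 = false.
Unit clause (m_21) forces m_21 = true.
Unit clause (NOT m_31) forces m_31 = false.
Unit clause (m_32) forces m_32 = true.
But (NOT m_32) is also a unit clause — contradiction.
Neither m_11 = true nor m_11 = false works.
No assignment satisfies every clause.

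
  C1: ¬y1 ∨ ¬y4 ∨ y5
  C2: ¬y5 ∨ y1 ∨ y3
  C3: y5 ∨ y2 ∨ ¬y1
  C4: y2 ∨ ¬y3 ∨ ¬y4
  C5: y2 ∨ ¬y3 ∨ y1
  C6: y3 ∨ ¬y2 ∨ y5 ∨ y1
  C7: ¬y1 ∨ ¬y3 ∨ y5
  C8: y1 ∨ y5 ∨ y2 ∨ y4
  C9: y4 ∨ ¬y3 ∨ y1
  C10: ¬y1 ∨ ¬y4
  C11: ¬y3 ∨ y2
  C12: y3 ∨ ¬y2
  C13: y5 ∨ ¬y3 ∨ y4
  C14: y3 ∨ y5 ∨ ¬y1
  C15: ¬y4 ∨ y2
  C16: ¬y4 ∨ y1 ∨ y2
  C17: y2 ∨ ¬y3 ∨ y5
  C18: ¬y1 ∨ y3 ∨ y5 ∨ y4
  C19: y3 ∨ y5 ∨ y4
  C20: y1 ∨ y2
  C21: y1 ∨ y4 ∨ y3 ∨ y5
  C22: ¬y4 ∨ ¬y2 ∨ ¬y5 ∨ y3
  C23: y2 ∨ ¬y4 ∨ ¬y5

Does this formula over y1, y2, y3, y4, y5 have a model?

Try y1 = False.
Unit clause (y2) forces y2 = True.
Unit clause (y3) forces y3 = True.
Unit clause (y4) forces y4 = True.
All clauses hold; y5 can take either value.
A satisfying assignment: y1: False; y2: True; y3: True; y4: True; y5: True.

Yes, satisfiable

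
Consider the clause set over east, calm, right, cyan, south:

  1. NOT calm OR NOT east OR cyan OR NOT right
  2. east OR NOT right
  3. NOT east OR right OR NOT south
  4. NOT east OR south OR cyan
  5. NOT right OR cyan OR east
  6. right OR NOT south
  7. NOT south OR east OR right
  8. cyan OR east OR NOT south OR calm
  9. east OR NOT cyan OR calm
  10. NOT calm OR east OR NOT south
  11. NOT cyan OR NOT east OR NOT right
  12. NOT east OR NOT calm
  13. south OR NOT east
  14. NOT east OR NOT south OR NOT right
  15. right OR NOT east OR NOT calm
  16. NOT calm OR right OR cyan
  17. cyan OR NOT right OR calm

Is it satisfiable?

Satisfiable

Case east = false:
The clause (NOT right) is unit, so right = false.
The clause (NOT south) is unit, so south = false.
Case cyan = true:
The clause (calm) is unit, so calm = true.
This assignment satisfies each clause.
A satisfying assignment: east=false; calm=true; right=false; cyan=true; south=false.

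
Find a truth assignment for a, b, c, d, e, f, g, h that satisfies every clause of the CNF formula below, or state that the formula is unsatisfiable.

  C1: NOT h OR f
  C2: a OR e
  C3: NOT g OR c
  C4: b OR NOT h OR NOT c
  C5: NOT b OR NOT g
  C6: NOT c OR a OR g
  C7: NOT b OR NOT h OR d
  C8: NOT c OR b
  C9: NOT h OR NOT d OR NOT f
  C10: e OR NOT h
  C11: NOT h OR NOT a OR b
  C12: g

UNSATISFIABLE

From the singleton clause (g), g = true.
From the singleton clause (c), c = true.
From the singleton clause (NOT b), b = false.
But (b) is also a unit clause — contradiction.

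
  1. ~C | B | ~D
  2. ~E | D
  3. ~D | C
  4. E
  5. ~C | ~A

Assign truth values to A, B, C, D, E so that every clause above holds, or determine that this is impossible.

A=0,  B=1,  C=1,  D=1,  E=1

From the singleton clause (E), E = 1.
From the singleton clause (D), D = 1.
From the singleton clause (C), C = 1.
From the singleton clause (B), B = 1.
From the singleton clause (~A), A = 0.
This assignment satisfies each clause.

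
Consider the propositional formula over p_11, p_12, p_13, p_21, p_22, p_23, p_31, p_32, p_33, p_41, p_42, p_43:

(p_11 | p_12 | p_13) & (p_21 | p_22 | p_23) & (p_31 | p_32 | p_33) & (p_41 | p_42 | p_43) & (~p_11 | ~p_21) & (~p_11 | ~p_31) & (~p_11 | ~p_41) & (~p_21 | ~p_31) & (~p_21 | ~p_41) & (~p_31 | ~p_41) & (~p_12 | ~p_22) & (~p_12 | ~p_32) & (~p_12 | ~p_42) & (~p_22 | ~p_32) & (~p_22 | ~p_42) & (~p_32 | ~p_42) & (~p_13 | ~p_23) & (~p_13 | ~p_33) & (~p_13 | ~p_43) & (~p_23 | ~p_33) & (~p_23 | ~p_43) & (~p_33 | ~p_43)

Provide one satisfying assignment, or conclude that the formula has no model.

Case p_11 = 0:
Case p_12 = 1:
Unit clause (~p_22) forces p_22 = 0.
Unit clause (~p_32) forces p_32 = 0.
Unit clause (~p_42) forces p_42 = 0.
Case p_21 = 1:
Unit clause (~p_31) forces p_31 = 0.
Unit clause (p_33) forces p_33 = 1.
Unit clause (~p_41) forces p_41 = 0.
Unit clause (p_43) forces p_43 = 1.
Now (~p_43) is unsatisfied and unit — conflict.
Backtrack on p_21: now try p_21 = 0.
Unit clause (p_23) forces p_23 = 1.
Unit clause (~p_13) forces p_13 = 0.
Unit clause (~p_33) forces p_33 = 0.
Unit clause (p_31) forces p_31 = 1.
Unit clause (~p_41) forces p_41 = 0.
Unit clause (p_43) forces p_43 = 1.
Now (~p_43) is unsatisfied and unit — conflict.
Either choice for p_21 ends in contradiction.
Backtrack on p_12: now try p_12 = 0.
Unit clause (p_13) forces p_13 = 1.
Unit clause (~p_23) forces p_23 = 0.
Unit clause (~p_33) forces p_33 = 0.
Unit clause (~p_43) forces p_43 = 0.
Case p_21 = 1:
Unit clause (~p_31) forces p_31 = 0.
Unit clause (p_32) forces p_32 = 1.
Unit clause (~p_41) forces p_41 = 0.
Unit clause (p_42) forces p_42 = 1.
Now (~p_42) is unsatisfied and unit — conflict.
Backtrack on p_21: now try p_21 = 0.
Unit clause (p_22) forces p_22 = 1.
Unit clause (~p_32) forces p_32 = 0.
Unit clause (p_31) forces p_31 = 1.
Unit clause (~p_41) forces p_41 = 0.
Unit clause (p_42) forces p_42 = 1.
Now (~p_42) is unsatisfied and unit — conflict.
Either choice for p_21 ends in contradiction.
Either choice for p_12 ends in contradiction.
Backtrack on p_11: now try p_11 = 1.
Unit clause (~p_21) forces p_21 = 0.
Unit clause (~p_31) forces p_31 = 0.
Unit clause (~p_41) forces p_41 = 0.
Case p_22 = 1:
Unit clause (~p_12) forces p_12 = 0.
Unit clause (~p_32) forces p_32 = 0.
Unit clause (p_33) forces p_33 = 1.
Unit clause (~p_42) forces p_42 = 0.
Unit clause (p_43) forces p_43 = 1.
Now (~p_43) is unsatisfied and unit — conflict.
Backtrack on p_22: now try p_22 = 0.
Unit clause (p_23) forces p_23 = 1.
Unit clause (~p_13) forces p_13 = 0.
Unit clause (~p_33) forces p_33 = 0.
Unit clause (p_32) forces p_32 = 1.
Unit clause (~p_12) forces p_12 = 0.
Unit clause (~p_42) forces p_42 = 0.
Unit clause (p_43) forces p_43 = 1.
Now (~p_43) is unsatisfied and unit — conflict.
Either choice for p_22 ends in contradiction.
Either choice for p_11 ends in contradiction.

UNSATISFIABLE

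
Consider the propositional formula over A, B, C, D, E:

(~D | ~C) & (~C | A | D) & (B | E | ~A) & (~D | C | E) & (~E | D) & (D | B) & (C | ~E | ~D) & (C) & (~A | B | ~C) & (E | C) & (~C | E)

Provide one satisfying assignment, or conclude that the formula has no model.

UNSATISFIABLE

The clause (C) is unit, so C = 1.
The clause (~D) is unit, so D = 0.
The clause (A) is unit, so A = 1.
The clause (~E) is unit, so E = 0.
That conflicts with the unit clause (E).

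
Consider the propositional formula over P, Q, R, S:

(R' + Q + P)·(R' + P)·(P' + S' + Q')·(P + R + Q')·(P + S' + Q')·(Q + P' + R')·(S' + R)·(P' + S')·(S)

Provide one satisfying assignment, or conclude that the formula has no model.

UNSATISFIABLE

Unit clause (S) forces S = 1.
Unit clause (R) forces R = 1.
Unit clause (P) forces P = 1.
But (P') is also a unit clause — contradiction.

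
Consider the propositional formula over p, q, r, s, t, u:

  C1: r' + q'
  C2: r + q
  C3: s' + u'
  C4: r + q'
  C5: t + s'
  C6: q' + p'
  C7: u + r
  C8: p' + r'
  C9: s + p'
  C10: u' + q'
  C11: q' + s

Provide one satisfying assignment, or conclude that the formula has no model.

p=0,  q=0,  r=1,  s=1,  t=1,  u=0

Branch on r: set r = 1.
Unit clause (q') forces q = 0.
Unit clause (p') forces p = 0.
Branch on s: set s = 1.
Unit clause (u') forces u = 0.
Unit clause (t) forces t = 1.
Every clause now holds.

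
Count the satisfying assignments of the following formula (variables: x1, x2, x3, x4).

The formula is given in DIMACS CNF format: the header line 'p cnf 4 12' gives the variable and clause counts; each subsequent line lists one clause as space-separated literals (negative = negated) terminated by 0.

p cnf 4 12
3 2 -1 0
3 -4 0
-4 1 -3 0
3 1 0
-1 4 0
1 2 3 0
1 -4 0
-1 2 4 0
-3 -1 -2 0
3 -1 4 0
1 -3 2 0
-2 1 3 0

2

There are 2^4 = 16 truth assignments over (x1, x2, x3, x4).
Check each against the 12 clauses (columns in the order x1, x2, x3, x4):
  F F F F  ✗ fails (x3 ∨ x1)
  F F F T  ✗ fails (x3 ∨ ¬x4)
  F F T F  ✗ fails (x1 ∨ ¬x3 ∨ x2)
  F F T T  ✗ fails (¬x4 ∨ x1 ∨ ¬x3)
  F T F F  ✗ fails (x3 ∨ x1)
  F T F T  ✗ fails (x3 ∨ ¬x4)
  F T T F  ✓ satisfies all
  F T T T  ✗ fails (¬x4 ∨ x1 ∨ ¬x3)
  T F F F  ✗ fails (x3 ∨ x2 ∨ ¬x1)
  T F F T  ✗ fails (x3 ∨ x2 ∨ ¬x1)
  T F T F  ✗ fails (¬x1 ∨ x4)
  T F T T  ✓ satisfies all
  T T F F  ✗ fails (¬x1 ∨ x4)
  T T F T  ✗ fails (x3 ∨ ¬x4)
  T T T F  ✗ fails (¬x1 ∨ x4)
  T T T T  ✗ fails (¬x3 ∨ ¬x1 ∨ ¬x2)
2 of the 16 rows are models.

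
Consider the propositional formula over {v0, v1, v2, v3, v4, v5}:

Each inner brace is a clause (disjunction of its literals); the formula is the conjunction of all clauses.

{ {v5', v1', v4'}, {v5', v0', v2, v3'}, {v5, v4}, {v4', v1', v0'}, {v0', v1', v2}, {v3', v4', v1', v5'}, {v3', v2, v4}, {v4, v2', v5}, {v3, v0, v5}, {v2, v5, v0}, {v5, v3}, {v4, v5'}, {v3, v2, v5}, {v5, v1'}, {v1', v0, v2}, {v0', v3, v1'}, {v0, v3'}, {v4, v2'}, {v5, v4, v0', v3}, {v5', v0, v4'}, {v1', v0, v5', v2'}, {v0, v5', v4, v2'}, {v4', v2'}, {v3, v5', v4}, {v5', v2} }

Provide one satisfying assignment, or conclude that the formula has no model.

Case v5 = 0:
Unit clause (v4) forces v4 = 1.
Unit clause (v3) forces v3 = 1.
Unit clause (v1') forces v1 = 0.
Unit clause (v0) forces v0 = 1.
Unit clause (v2') forces v2 = 0.
All clauses are satisfied.

v0: 1; v1: 0; v2: 0; v3: 1; v4: 1; v5: 0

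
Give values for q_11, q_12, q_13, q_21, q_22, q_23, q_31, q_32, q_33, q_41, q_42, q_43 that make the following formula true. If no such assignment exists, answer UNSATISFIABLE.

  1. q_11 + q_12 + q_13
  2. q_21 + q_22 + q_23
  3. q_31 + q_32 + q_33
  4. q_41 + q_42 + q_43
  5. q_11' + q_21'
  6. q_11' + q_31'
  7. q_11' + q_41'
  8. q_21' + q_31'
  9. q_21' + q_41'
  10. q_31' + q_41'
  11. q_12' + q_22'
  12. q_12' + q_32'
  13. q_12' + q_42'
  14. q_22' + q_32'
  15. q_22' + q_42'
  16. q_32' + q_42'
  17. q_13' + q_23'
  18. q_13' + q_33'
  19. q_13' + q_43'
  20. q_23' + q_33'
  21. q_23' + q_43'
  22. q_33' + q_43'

UNSATISFIABLE

Suppose q_11 = 0.
Suppose q_12 = 1.
From the singleton clause (q_22'), q_22 = 0.
From the singleton clause (q_32'), q_32 = 0.
From the singleton clause (q_42'), q_42 = 0.
Suppose q_21 = 1.
From the singleton clause (q_31'), q_31 = 0.
From the singleton clause (q_33), q_33 = 1.
From the singleton clause (q_41'), q_41 = 0.
From the singleton clause (q_43), q_43 = 1.
That conflicts with the unit clause (q_43').
Undo q_21 and try q_21 = 0.
From the singleton clause (q_23), q_23 = 1.
From the singleton clause (q_13'), q_13 = 0.
From the singleton clause (q_33'), q_33 = 0.
From the singleton clause (q_31), q_31 = 1.
From the singleton clause (q_41'), q_41 = 0.
From the singleton clause (q_43), q_43 = 1.
That conflicts with the unit clause (q_43').
Both values of q_21 lead to a conflict.
Undo q_12 and try q_12 = 0.
From the singleton clause (q_13), q_13 = 1.
From the singleton clause (q_23'), q_23 = 0.
From the singleton clause (q_33'), q_33 = 0.
From the singleton clause (q_43'), q_43 = 0.
Suppose q_21 = 1.
From the singleton clause (q_31'), q_31 = 0.
From the singleton clause (q_32), q_32 = 1.
From the singleton clause (q_41'), q_41 = 0.
From the singleton clause (q_42), q_42 = 1.
That conflicts with the unit clause (q_42').
Undo q_21 and try q_21 = 0.
From the singleton clause (q_22), q_22 = 1.
From the singleton clause (q_32'), q_32 = 0.
From the singleton clause (q_31), q_31 = 1.
From the singleton clause (q_41'), q_41 = 0.
From the singleton clause (q_42), q_42 = 1.
That conflicts with the unit clause (q_42').
Both values of q_21 lead to a conflict.
Both values of q_12 lead to a conflict.
Undo q_11 and try q_11 = 1.
From the singleton clause (q_21'), q_21 = 0.
From the singleton clause (q_31'), q_31 = 0.
From the singleton clause (q_41'), q_41 = 0.
Suppose q_22 = 1.
From the singleton clause (q_12'), q_12 = 0.
From the singleton clause (q_32'), q_32 = 0.
From the singleton clause (q_33), q_33 = 1.
From the singleton clause (q_42'), q_42 = 0.
From the singleton clause (q_43), q_43 = 1.
That conflicts with the unit clause (q_43').
Undo q_22 and try q_22 = 0.
From the singleton clause (q_23), q_23 = 1.
From the singleton clause (q_13'), q_13 = 0.
From the singleton clause (q_33'), q_33 = 0.
From the singleton clause (q_32), q_32 = 1.
From the singleton clause (q_12'), q_12 = 0.
From the singleton clause (q_42'), q_42 = 0.
From the singleton clause (q_43), q_43 = 1.
That conflicts with the unit clause (q_43').
Both values of q_22 lead to a conflict.
Both values of q_11 lead to a conflict.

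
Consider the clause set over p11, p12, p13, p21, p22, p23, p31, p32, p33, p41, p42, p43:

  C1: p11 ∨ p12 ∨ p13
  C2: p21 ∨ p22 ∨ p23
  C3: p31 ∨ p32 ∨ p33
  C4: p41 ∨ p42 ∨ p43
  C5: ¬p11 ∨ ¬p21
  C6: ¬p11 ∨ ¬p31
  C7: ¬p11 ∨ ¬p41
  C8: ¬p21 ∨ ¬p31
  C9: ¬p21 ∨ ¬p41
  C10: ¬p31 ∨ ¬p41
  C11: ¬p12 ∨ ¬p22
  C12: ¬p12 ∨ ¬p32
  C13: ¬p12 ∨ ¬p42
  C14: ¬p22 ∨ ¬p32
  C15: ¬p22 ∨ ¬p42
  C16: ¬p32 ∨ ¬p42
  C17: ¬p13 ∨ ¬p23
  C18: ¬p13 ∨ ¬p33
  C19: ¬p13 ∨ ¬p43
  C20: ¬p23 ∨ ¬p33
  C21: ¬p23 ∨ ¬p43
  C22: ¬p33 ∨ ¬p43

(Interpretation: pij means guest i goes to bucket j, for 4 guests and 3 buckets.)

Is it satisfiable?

No, unsatisfiable

Case p11 = False:
Case p12 = True:
The clause (¬p22) is unit, so p22 = False.
The clause (¬p32) is unit, so p32 = False.
The clause (¬p42) is unit, so p42 = False.
Case p21 = True:
The clause (¬p31) is unit, so p31 = False.
The clause (p33) is unit, so p33 = True.
The clause (¬p41) is unit, so p41 = False.
The clause (p43) is unit, so p43 = True.
But (¬p43) is also a unit clause — contradiction.
Backtrack on p21: now try p21 = False.
The clause (p23) is unit, so p23 = True.
The clause (¬p13) is unit, so p13 = False.
The clause (¬p33) is unit, so p33 = False.
The clause (p31) is unit, so p31 = True.
The clause (¬p41) is unit, so p41 = False.
The clause (p43) is unit, so p43 = True.
But (¬p43) is also a unit clause — contradiction.
Neither p21 = True nor p21 = False works.
Backtrack on p12: now try p12 = False.
The clause (p13) is unit, so p13 = True.
The clause (¬p23) is unit, so p23 = False.
The clause (¬p33) is unit, so p33 = False.
The clause (¬p43) is unit, so p43 = False.
Case p21 = True:
The clause (¬p31) is unit, so p31 = False.
The clause (p32) is unit, so p32 = True.
The clause (¬p41) is unit, so p41 = False.
The clause (p42) is unit, so p42 = True.
But (¬p42) is also a unit clause — contradiction.
Backtrack on p21: now try p21 = False.
The clause (p22) is unit, so p22 = True.
The clause (¬p32) is unit, so p32 = False.
The clause (p31) is unit, so p31 = True.
The clause (¬p41) is unit, so p41 = False.
The clause (p42) is unit, so p42 = True.
But (¬p42) is also a unit clause — contradiction.
Neither p21 = True nor p21 = False works.
Neither p12 = True nor p12 = False works.
Backtrack on p11: now try p11 = True.
The clause (¬p21) is unit, so p21 = False.
The clause (¬p31) is unit, so p31 = False.
The clause (¬p41) is unit, so p41 = False.
Case p22 = True:
The clause (¬p12) is unit, so p12 = False.
The clause (¬p32) is unit, so p32 = False.
The clause (p33) is unit, so p33 = True.
The clause (¬p42) is unit, so p42 = False.
The clause (p43) is unit, so p43 = True.
But (¬p43) is also a unit clause — contradiction.
Backtrack on p22: now try p22 = False.
The clause (p23) is unit, so p23 = True.
The clause (¬p13) is unit, so p13 = False.
The clause (¬p33) is unit, so p33 = False.
The clause (p32) is unit, so p32 = True.
The clause (¬p12) is unit, so p12 = False.
The clause (¬p42) is unit, so p42 = False.
The clause (p43) is unit, so p43 = True.
But (¬p43) is also a unit clause — contradiction.
Neither p22 = True nor p22 = False works.
Neither p11 = True nor p11 = False works.
No assignment satisfies every clause.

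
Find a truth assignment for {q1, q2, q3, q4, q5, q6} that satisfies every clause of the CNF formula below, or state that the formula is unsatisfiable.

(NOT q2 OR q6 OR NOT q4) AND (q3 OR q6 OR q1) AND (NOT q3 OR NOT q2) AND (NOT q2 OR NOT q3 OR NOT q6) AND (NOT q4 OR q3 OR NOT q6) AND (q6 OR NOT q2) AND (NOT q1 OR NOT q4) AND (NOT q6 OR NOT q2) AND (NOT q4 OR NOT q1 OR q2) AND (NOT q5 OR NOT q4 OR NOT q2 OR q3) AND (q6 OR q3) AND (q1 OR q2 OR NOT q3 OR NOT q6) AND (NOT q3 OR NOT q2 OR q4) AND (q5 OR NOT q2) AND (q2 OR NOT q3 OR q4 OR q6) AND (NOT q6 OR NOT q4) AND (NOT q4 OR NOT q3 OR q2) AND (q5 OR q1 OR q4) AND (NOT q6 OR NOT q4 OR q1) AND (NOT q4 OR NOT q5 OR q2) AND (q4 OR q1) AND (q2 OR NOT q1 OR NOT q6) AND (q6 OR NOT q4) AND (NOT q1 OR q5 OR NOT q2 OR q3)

UNSATISFIABLE

Case q3 = false:
Unit clause (q6) forces q6 = true.
Unit clause (NOT q4) forces q4 = false.
Unit clause (NOT q2) forces q2 = false.
Unit clause (q1) forces q1 = true.
Now (NOT q1) is unsatisfied and unit — conflict.
So q3 must be the other value — set q3 = true.
Unit clause (NOT q2) forces q2 = false.
Unit clause (NOT q4) forces q4 = false.
Unit clause (q6) forces q6 = true.
Unit clause (q1) forces q1 = true.
Now (NOT q1) is unsatisfied and unit — conflict.
Either choice for q3 ends in contradiction.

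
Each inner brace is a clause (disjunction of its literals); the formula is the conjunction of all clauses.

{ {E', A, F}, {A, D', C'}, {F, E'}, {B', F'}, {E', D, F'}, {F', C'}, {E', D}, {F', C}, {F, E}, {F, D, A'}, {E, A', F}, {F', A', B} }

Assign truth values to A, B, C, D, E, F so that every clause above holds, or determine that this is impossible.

Try F = 1.
(B') alone gives B = 0.
(C') alone gives C = 0.
That conflicts with the unit clause (C).
So F must be the other value — set F = 0.
(E') alone gives E = 0.
That conflicts with the unit clause (E).
Neither F = 1 nor F = 0 works.

UNSATISFIABLE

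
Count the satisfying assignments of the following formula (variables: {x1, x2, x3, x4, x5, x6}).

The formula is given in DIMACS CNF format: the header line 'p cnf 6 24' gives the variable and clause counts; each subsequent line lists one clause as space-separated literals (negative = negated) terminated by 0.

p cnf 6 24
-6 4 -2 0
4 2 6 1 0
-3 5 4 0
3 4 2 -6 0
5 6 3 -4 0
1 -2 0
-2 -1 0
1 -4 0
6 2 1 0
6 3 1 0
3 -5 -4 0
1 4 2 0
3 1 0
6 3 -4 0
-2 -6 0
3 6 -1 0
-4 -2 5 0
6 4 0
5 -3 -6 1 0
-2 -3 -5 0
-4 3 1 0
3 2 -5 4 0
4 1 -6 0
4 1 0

There are 2^6 = 64 truth assignments over (x1, x2, x3, x4, x5, x6).
Split on x2. With x2 = True, the clauses containing x2 are satisfied and ¬x2 drops from the rest; 0 of the 2^5 = 32 assignments to the other variables satisfy what remains.
With x2 = False, by the same count on the reduced clause set, 6 assignments work.
Total: 0 + 6 = 6.

6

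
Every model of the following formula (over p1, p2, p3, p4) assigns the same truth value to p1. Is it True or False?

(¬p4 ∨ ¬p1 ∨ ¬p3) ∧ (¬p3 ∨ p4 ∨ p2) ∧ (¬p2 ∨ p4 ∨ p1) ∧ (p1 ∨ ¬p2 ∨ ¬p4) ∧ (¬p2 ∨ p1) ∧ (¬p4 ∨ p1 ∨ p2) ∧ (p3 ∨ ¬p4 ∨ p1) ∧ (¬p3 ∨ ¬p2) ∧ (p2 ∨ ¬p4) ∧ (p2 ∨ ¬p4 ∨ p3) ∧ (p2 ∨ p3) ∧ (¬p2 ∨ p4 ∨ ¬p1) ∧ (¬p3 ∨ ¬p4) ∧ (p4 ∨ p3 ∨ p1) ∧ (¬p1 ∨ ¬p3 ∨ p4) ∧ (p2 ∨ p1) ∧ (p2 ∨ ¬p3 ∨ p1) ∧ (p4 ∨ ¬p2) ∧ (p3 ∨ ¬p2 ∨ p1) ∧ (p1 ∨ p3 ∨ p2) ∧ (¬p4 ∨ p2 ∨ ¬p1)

True

Suppose p1 = False.
From the singleton clause (¬p2), p2 = False.
Now (p2) is unsatisfied and unit — conflict.
So every satisfying assignment has p1 = True.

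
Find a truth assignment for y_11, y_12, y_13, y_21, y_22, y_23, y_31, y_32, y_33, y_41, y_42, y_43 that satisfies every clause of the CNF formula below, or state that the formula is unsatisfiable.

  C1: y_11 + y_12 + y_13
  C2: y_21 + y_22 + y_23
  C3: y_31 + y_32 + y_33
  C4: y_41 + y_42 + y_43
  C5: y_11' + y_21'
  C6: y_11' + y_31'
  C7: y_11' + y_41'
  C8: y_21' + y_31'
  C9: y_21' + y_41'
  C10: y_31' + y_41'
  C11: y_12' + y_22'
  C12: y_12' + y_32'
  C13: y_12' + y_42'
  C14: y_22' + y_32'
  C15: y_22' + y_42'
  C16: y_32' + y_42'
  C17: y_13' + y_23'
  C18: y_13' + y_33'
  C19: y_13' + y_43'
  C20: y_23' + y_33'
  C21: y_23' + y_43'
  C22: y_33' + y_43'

Branch on y_11: set y_11 = 0.
Branch on y_12: set y_12 = 1.
Unit clause (y_22') forces y_22 = 0.
Unit clause (y_32') forces y_32 = 0.
Unit clause (y_42') forces y_42 = 0.
Branch on y_21: set y_21 = 1.
Unit clause (y_31') forces y_31 = 0.
Unit clause (y_33) forces y_33 = 1.
Unit clause (y_41') forces y_41 = 0.
Unit clause (y_43) forces y_43 = 1.
That conflicts with the unit clause (y_43').
So y_21 must be the other value — set y_21 = 0.
Unit clause (y_23) forces y_23 = 1.
Unit clause (y_13') forces y_13 = 0.
Unit clause (y_33') forces y_33 = 0.
Unit clause (y_31) forces y_31 = 1.
Unit clause (y_41') forces y_41 = 0.
Unit clause (y_43) forces y_43 = 1.
That conflicts with the unit clause (y_43').
Neither y_21 = 1 nor y_21 = 0 works.
So y_12 must be the other value — set y_12 = 0.
Unit clause (y_13) forces y_13 = 1.
Unit clause (y_23') forces y_23 = 0.
Unit clause (y_33') forces y_33 = 0.
Unit clause (y_43') forces y_43 = 0.
Branch on y_21: set y_21 = 1.
Unit clause (y_31') forces y_31 = 0.
Unit clause (y_32) forces y_32 = 1.
Unit clause (y_41') forces y_41 = 0.
Unit clause (y_42) forces y_42 = 1.
That conflicts with the unit clause (y_42').
So y_21 must be the other value — set y_21 = 0.
Unit clause (y_22) forces y_22 = 1.
Unit clause (y_32') forces y_32 = 0.
Unit clause (y_31) forces y_31 = 1.
Unit clause (y_41') forces y_41 = 0.
Unit clause (y_42) forces y_42 = 1.
That conflicts with the unit clause (y_42').
Neither y_21 = 1 nor y_21 = 0 works.
Neither y_12 = 1 nor y_12 = 0 works.
So y_11 must be the other value — set y_11 = 1.
Unit clause (y_21') forces y_21 = 0.
Unit clause (y_31') forces y_31 = 0.
Unit clause (y_41') forces y_41 = 0.
Branch on y_22: set y_22 = 1.
Unit clause (y_12') forces y_12 = 0.
Unit clause (y_32') forces y_32 = 0.
Unit clause (y_33) forces y_33 = 1.
Unit clause (y_42') forces y_42 = 0.
Unit clause (y_43) forces y_43 = 1.
That conflicts with the unit clause (y_43').
So y_22 must be the other value — set y_22 = 0.
Unit clause (y_23) forces y_23 = 1.
Unit clause (y_13') forces y_13 = 0.
Unit clause (y_33') forces y_33 = 0.
Unit clause (y_32) forces y_32 = 1.
Unit clause (y_12') forces y_12 = 0.
Unit clause (y_42') forces y_42 = 0.
Unit clause (y_43) forces y_43 = 1.
That conflicts with the unit clause (y_43').
Neither y_22 = 1 nor y_22 = 0 works.
Neither y_11 = 1 nor y_11 = 0 works.

UNSATISFIABLE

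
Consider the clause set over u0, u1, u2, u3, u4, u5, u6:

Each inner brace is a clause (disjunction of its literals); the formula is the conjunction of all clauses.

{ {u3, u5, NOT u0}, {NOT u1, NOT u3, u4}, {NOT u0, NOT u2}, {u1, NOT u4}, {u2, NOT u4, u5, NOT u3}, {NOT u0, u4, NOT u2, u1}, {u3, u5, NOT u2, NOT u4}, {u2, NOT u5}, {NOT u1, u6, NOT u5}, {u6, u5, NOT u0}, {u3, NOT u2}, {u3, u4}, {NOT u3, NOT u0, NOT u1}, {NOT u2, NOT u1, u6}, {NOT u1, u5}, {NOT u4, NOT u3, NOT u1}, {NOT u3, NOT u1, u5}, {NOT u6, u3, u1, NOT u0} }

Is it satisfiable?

Yes, satisfiable

Case u0 = false:
Case u1 = false:
The clause (NOT u4) is unit, so u4 = false.
The clause (u3) is unit, so u3 = true.
Case u2 = false:
The clause (NOT u5) is unit, so u5 = false.
Every clause is now satisfied; u6 is unconstrained.
A satisfying assignment: u0: false; u1: false; u2: false; u3: true; u4: false; u5: false; u6: false.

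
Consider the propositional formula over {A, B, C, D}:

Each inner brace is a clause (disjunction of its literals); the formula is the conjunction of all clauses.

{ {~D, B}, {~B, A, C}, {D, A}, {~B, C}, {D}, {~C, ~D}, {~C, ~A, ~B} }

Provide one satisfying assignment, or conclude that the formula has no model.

(D) alone gives D = 1.
(B) alone gives B = 1.
(C) alone gives C = 1.
But (~C) is also a unit clause — contradiction.

UNSATISFIABLE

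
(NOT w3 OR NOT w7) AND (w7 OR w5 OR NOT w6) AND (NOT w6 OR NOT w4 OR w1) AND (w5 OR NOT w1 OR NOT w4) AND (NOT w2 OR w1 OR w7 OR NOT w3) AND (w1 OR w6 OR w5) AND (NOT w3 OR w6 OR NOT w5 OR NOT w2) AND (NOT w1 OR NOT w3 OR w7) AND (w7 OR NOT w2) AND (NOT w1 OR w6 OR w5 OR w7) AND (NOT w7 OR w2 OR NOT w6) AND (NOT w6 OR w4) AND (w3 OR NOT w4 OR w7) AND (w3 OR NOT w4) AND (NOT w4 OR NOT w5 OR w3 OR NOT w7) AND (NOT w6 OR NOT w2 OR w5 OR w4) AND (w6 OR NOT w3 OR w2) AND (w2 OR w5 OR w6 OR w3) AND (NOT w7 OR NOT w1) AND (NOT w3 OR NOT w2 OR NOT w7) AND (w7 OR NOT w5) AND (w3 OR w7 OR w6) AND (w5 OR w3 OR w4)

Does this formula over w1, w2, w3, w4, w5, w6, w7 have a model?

Suppose w3 = false.
From the singleton clause (NOT w4), w4 = false.
From the singleton clause (NOT w6), w6 = false.
From the singleton clause (w7), w7 = true.
From the singleton clause (NOT w1), w1 = false.
From the singleton clause (w5), w5 = true.
All clauses hold; w2 can take either value.
A satisfying assignment: w1=false, w2=true, w3=false, w4=false, w5=true, w6=false, w7=true.

Yes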